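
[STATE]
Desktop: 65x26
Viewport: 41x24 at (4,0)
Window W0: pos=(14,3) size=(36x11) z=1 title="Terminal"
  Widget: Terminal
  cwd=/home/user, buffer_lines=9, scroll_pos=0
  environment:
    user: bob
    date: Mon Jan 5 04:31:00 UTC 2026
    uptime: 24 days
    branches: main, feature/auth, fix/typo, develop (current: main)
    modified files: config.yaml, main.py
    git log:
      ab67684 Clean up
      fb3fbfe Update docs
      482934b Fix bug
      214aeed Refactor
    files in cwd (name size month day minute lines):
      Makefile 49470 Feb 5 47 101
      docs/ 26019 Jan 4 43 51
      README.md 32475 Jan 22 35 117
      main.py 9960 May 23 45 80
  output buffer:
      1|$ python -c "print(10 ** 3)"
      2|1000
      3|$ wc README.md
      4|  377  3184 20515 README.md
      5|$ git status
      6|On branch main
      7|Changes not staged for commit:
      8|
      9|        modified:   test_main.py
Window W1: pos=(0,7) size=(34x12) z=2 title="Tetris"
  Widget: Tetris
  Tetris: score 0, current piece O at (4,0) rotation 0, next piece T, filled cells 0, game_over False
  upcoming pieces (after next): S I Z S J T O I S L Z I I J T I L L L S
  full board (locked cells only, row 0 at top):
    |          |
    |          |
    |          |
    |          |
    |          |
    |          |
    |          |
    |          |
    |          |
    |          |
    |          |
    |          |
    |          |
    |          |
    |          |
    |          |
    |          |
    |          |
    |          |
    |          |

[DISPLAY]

                                         
                                         
                                         
          ┏━━━━━━━━━━━━━━━━━━━━━━━━━━━━━━
          ┃ Terminal                     
          ┠──────────────────────────────
          ┃$ python -c "print(10 ** 3)"  
━━━━━━━━━━━━━━━━━━━━━━━━━━━━━┓           
tris                         ┃           
─────────────────────────────┨EADME.md   
       │Next:                ┃           
       │ ▒                   ┃           
       │▒▒▒                  ┃for commit:
       │                     ┃━━━━━━━━━━━
       │                     ┃           
       │                     ┃           
       │Score:               ┃           
       │0                    ┃           
━━━━━━━━━━━━━━━━━━━━━━━━━━━━━┛           
                                         
                                         
                                         
                                         
                                         


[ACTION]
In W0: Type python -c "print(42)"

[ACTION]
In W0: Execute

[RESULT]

                                         
                                         
                                         
          ┏━━━━━━━━━━━━━━━━━━━━━━━━━━━━━━
          ┃ Terminal                     
          ┠──────────────────────────────
          ┃On branch main                
━━━━━━━━━━━━━━━━━━━━━━━━━━━━━┓for commit:
tris                         ┃           
─────────────────────────────┨ test_main.
       │Next:                ┃42)"       
       │ ▒                   ┃           
       │▒▒▒                  ┃           
       │                     ┃━━━━━━━━━━━
       │                     ┃           
       │                     ┃           
       │Score:               ┃           
       │0                    ┃           
━━━━━━━━━━━━━━━━━━━━━━━━━━━━━┛           
                                         
                                         
                                         
                                         
                                         


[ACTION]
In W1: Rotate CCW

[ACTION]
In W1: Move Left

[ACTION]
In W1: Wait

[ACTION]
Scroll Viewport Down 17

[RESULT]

                                         
          ┏━━━━━━━━━━━━━━━━━━━━━━━━━━━━━━
          ┃ Terminal                     
          ┠──────────────────────────────
          ┃On branch main                
━━━━━━━━━━━━━━━━━━━━━━━━━━━━━┓for commit:
tris                         ┃           
─────────────────────────────┨ test_main.
       │Next:                ┃42)"       
       │ ▒                   ┃           
       │▒▒▒                  ┃           
       │                     ┃━━━━━━━━━━━
       │                     ┃           
       │                     ┃           
       │Score:               ┃           
       │0                    ┃           
━━━━━━━━━━━━━━━━━━━━━━━━━━━━━┛           
                                         
                                         
                                         
                                         
                                         
                                         
                                         


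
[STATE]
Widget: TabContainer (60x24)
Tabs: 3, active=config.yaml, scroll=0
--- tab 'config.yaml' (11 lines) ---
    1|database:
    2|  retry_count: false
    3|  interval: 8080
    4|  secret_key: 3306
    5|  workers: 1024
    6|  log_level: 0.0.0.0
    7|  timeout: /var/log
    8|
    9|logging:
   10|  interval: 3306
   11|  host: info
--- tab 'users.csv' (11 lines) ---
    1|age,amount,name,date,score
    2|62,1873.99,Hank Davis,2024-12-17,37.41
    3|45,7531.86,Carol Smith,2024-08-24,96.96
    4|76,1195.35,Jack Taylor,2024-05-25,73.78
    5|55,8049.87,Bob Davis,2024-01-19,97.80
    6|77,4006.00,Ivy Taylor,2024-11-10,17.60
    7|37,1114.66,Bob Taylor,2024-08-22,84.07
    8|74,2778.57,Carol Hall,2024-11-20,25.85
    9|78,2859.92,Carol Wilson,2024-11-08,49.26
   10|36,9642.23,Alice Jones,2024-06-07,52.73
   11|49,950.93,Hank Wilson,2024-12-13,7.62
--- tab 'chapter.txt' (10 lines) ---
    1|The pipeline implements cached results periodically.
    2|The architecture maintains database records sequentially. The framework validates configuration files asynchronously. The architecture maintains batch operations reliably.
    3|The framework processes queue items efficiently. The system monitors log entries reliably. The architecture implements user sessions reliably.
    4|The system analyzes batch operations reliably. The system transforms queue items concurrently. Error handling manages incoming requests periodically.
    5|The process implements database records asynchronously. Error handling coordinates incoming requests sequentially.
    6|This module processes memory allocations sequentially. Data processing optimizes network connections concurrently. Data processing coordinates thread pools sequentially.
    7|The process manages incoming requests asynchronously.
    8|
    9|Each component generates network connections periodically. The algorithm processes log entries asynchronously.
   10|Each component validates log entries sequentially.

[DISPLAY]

[config.yaml]│ users.csv │ chapter.txt                      
────────────────────────────────────────────────────────────
database:                                                   
  retry_count: false                                        
  interval: 8080                                            
  secret_key: 3306                                          
  workers: 1024                                             
  log_level: 0.0.0.0                                        
  timeout: /var/log                                         
                                                            
logging:                                                    
  interval: 3306                                            
  host: info                                                
                                                            
                                                            
                                                            
                                                            
                                                            
                                                            
                                                            
                                                            
                                                            
                                                            
                                                            


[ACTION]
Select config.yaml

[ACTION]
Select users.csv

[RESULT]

 config.yaml │[users.csv]│ chapter.txt                      
────────────────────────────────────────────────────────────
age,amount,name,date,score                                  
62,1873.99,Hank Davis,2024-12-17,37.41                      
45,7531.86,Carol Smith,2024-08-24,96.96                     
76,1195.35,Jack Taylor,2024-05-25,73.78                     
55,8049.87,Bob Davis,2024-01-19,97.80                       
77,4006.00,Ivy Taylor,2024-11-10,17.60                      
37,1114.66,Bob Taylor,2024-08-22,84.07                      
74,2778.57,Carol Hall,2024-11-20,25.85                      
78,2859.92,Carol Wilson,2024-11-08,49.26                    
36,9642.23,Alice Jones,2024-06-07,52.73                     
49,950.93,Hank Wilson,2024-12-13,7.62                       
                                                            
                                                            
                                                            
                                                            
                                                            
                                                            
                                                            
                                                            
                                                            
                                                            
                                                            


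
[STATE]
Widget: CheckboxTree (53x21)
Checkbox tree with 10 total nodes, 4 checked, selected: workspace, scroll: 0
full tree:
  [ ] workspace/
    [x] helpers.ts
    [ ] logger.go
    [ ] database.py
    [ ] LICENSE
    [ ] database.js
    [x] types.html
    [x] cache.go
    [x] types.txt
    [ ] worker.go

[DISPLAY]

>[-] workspace/                                      
   [x] helpers.ts                                    
   [ ] logger.go                                     
   [ ] database.py                                   
   [ ] LICENSE                                       
   [ ] database.js                                   
   [x] types.html                                    
   [x] cache.go                                      
   [x] types.txt                                     
   [ ] worker.go                                     
                                                     
                                                     
                                                     
                                                     
                                                     
                                                     
                                                     
                                                     
                                                     
                                                     
                                                     


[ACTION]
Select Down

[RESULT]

 [-] workspace/                                      
>  [x] helpers.ts                                    
   [ ] logger.go                                     
   [ ] database.py                                   
   [ ] LICENSE                                       
   [ ] database.js                                   
   [x] types.html                                    
   [x] cache.go                                      
   [x] types.txt                                     
   [ ] worker.go                                     
                                                     
                                                     
                                                     
                                                     
                                                     
                                                     
                                                     
                                                     
                                                     
                                                     
                                                     


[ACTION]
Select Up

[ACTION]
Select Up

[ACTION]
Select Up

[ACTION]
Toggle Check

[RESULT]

>[x] workspace/                                      
   [x] helpers.ts                                    
   [x] logger.go                                     
   [x] database.py                                   
   [x] LICENSE                                       
   [x] database.js                                   
   [x] types.html                                    
   [x] cache.go                                      
   [x] types.txt                                     
   [x] worker.go                                     
                                                     
                                                     
                                                     
                                                     
                                                     
                                                     
                                                     
                                                     
                                                     
                                                     
                                                     


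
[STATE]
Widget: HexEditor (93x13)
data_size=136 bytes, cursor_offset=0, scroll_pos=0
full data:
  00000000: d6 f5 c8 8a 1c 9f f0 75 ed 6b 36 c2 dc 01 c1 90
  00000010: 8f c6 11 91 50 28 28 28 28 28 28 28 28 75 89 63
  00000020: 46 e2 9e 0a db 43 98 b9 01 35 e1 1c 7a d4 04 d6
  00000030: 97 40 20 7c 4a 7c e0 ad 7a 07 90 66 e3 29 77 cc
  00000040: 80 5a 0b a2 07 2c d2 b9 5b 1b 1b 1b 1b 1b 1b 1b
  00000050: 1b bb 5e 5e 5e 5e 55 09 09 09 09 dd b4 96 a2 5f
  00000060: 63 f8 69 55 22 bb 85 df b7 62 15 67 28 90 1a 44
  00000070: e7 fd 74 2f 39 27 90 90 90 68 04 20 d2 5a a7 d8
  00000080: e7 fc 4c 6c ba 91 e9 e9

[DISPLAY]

00000000  D6 f5 c8 8a 1c 9f f0 75  ed 6b 36 c2 dc 01 c1 90  |.......u.k6.....|               
00000010  8f c6 11 91 50 28 28 28  28 28 28 28 28 75 89 63  |....P((((((((u.c|               
00000020  46 e2 9e 0a db 43 98 b9  01 35 e1 1c 7a d4 04 d6  |F....C...5..z...|               
00000030  97 40 20 7c 4a 7c e0 ad  7a 07 90 66 e3 29 77 cc  |.@ |J|..z..f.)w.|               
00000040  80 5a 0b a2 07 2c d2 b9  5b 1b 1b 1b 1b 1b 1b 1b  |.Z...,..[.......|               
00000050  1b bb 5e 5e 5e 5e 55 09  09 09 09 dd b4 96 a2 5f  |..^^^^U........_|               
00000060  63 f8 69 55 22 bb 85 df  b7 62 15 67 28 90 1a 44  |c.iU"....b.g(..D|               
00000070  e7 fd 74 2f 39 27 90 90  90 68 04 20 d2 5a a7 d8  |..t/9'...h. .Z..|               
00000080  e7 fc 4c 6c ba 91 e9 e9                           |..Ll....        |               
                                                                                             
                                                                                             
                                                                                             
                                                                                             


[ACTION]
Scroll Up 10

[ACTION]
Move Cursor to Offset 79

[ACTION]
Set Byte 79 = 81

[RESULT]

00000000  d6 f5 c8 8a 1c 9f f0 75  ed 6b 36 c2 dc 01 c1 90  |.......u.k6.....|               
00000010  8f c6 11 91 50 28 28 28  28 28 28 28 28 75 89 63  |....P((((((((u.c|               
00000020  46 e2 9e 0a db 43 98 b9  01 35 e1 1c 7a d4 04 d6  |F....C...5..z...|               
00000030  97 40 20 7c 4a 7c e0 ad  7a 07 90 66 e3 29 77 cc  |.@ |J|..z..f.)w.|               
00000040  80 5a 0b a2 07 2c d2 b9  5b 1b 1b 1b 1b 1b 1b 81  |.Z...,..[.......|               
00000050  1b bb 5e 5e 5e 5e 55 09  09 09 09 dd b4 96 a2 5f  |..^^^^U........_|               
00000060  63 f8 69 55 22 bb 85 df  b7 62 15 67 28 90 1a 44  |c.iU"....b.g(..D|               
00000070  e7 fd 74 2f 39 27 90 90  90 68 04 20 d2 5a a7 d8  |..t/9'...h. .Z..|               
00000080  e7 fc 4c 6c ba 91 e9 e9                           |..Ll....        |               
                                                                                             
                                                                                             
                                                                                             
                                                                                             


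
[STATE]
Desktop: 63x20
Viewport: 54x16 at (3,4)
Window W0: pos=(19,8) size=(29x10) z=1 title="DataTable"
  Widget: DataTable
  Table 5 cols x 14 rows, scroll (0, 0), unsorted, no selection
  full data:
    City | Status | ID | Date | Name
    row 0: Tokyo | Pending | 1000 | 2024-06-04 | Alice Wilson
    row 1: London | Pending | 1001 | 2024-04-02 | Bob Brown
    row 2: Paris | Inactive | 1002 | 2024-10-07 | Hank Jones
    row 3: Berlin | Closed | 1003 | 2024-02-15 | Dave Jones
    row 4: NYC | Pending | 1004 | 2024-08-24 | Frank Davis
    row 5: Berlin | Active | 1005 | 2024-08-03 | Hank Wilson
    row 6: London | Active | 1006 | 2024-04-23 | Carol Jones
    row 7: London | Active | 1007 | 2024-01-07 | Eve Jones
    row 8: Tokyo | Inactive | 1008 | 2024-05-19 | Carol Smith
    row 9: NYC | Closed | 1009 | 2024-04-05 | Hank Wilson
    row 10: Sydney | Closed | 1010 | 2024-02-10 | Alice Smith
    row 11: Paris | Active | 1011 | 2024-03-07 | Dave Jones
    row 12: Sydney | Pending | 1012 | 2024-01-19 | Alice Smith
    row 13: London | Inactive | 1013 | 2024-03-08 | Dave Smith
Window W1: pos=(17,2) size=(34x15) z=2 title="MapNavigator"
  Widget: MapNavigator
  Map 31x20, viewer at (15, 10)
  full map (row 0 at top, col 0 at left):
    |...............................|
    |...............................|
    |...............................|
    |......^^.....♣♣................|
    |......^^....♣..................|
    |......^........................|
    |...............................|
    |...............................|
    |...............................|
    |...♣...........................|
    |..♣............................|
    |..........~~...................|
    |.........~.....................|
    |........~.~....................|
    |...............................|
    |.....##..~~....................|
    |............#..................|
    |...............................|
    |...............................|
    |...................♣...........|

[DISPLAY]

              ┠────────────────────────────────┨      
              ┃ ......^........................┃      
              ┃ ...............................┃      
              ┃ ...............................┃      
              ┃ ...............................┃      
              ┃ ...♣...........................┃      
              ┃ ..♣............@...............┃      
              ┃ ..........~~...................┃      
              ┃ .........~.....................┃      
              ┃ ........~.~....................┃      
              ┃ ...............................┃      
              ┃ .....##..~~....................┃      
              ┗━━━━━━━━━━━━━━━━━━━━━━━━━━━━━━━━┛      
                ┗━━━━━━━━━━━━━━━━━━━━━━━━━━━┛         
                                                      
                                                      


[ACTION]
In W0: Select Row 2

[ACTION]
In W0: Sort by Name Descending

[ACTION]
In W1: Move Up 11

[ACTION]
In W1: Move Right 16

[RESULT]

              ┠────────────────────────────────┨      
              ┃                                ┃      
              ┃                                ┃      
              ┃                                ┃      
              ┃                                ┃      
              ┃                                ┃      
              ┃................@               ┃      
              ┃.................               ┃      
              ┃.................               ┃      
              ┃♣................               ┃      
              ┃.................               ┃      
              ┃.................               ┃      
              ┗━━━━━━━━━━━━━━━━━━━━━━━━━━━━━━━━┛      
                ┗━━━━━━━━━━━━━━━━━━━━━━━━━━━┛         
                                                      
                                                      


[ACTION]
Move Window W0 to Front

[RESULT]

              ┠────────────────────────────────┨      
              ┃                                ┃      
              ┃                                ┃      
              ┃                                ┃      
              ┃ ┏━━━━━━━━━━━━━━━━━━━━━━━━━━━┓  ┃      
              ┃ ┃ DataTable                 ┃  ┃      
              ┃.┠───────────────────────────┨  ┃      
              ┃.┃City  │Status  │ID  │Date  ┃  ┃      
              ┃.┃──────┼────────┼────┼──────┃  ┃      
              ┃♣┃Berlin│Active  │1005│2024-0┃  ┃      
              ┃.┃NYC   │Closed  │1009│2024-0┃  ┃      
              ┃.┃>aris │Inactive│1002│2024-1┃  ┃      
              ┗━┃NYC   │Pending │1004│2024-0┃━━┛      
                ┗━━━━━━━━━━━━━━━━━━━━━━━━━━━┛         
                                                      
                                                      


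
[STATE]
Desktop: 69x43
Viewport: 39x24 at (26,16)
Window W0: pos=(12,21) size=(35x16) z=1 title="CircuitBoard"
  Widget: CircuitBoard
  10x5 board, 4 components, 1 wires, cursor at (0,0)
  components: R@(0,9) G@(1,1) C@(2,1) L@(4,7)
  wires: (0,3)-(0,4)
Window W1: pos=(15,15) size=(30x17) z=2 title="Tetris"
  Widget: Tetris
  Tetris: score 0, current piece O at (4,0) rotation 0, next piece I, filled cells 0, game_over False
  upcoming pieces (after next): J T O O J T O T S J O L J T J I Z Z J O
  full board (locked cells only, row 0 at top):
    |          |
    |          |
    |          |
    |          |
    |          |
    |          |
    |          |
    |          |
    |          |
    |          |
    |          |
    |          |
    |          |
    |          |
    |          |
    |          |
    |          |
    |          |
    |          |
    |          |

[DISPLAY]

                  ┃                    
──────────────────┨                    
│Next:            ┃                    
│████             ┃                    
│                 ┃                    
│                 ┃━┓                  
│                 ┃ ┃                  
│                 ┃─┨                  
│Score:           ┃ ┃                  
│0                ┃ ┃                  
│                 ┃ ┃                  
│                 ┃ ┃                  
│                 ┃ ┃                  
│                 ┃ ┃                  
│                 ┃ ┃                  
━━━━━━━━━━━━━━━━━━┛ ┃                  
                    ┃                  
                   L┃                  
                    ┃                  
                    ┃                  
━━━━━━━━━━━━━━━━━━━━┛                  
                                       
                                       
                                       


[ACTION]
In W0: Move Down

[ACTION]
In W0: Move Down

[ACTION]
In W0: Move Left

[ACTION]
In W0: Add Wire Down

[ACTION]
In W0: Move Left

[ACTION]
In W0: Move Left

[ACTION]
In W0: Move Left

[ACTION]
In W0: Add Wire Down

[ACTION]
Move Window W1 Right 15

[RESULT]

    ┃ Tetris                     ┃     
    ┠────────────────────────────┨     
    ┃          │Next:            ┃     
    ┃          │████             ┃     
    ┃          │                 ┃     
━━━━┃          │                 ┃     
    ┃          │                 ┃     
────┃          │                 ┃     
5 6 ┃          │Score:           ┃     
   ·┃          │0                ┃     
    ┃          │                 ┃     
    ┃          │                 ┃     
    ┃          │                 ┃     
    ┃          │                 ┃     
    ┃          │                 ┃     
    ┗━━━━━━━━━━━━━━━━━━━━━━━━━━━━┛     
                    ┃                  
                   L┃                  
                    ┃                  
                    ┃                  
━━━━━━━━━━━━━━━━━━━━┛                  
                                       
                                       
                                       


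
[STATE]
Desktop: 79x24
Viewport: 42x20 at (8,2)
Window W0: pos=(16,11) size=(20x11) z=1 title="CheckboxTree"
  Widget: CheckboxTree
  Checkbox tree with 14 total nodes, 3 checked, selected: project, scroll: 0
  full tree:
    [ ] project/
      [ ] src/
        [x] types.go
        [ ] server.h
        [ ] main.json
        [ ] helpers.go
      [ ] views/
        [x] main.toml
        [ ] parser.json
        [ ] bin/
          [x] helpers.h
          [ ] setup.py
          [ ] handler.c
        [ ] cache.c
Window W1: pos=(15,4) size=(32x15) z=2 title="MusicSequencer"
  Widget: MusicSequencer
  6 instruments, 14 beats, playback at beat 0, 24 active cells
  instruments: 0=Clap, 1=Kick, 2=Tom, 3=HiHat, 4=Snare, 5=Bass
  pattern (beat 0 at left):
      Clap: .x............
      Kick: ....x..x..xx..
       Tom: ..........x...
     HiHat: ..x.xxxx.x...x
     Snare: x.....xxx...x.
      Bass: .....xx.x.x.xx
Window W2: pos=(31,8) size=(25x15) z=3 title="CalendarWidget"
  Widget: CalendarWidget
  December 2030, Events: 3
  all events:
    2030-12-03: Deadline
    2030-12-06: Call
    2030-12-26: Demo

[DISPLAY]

                                          
                                          
       ┏━━━━━━━━━━━━━━━━━━━━━━━━━━━━━━┓   
       ┃ MusicSequencer               ┃   
       ┠──────────────────────────────┨   
       ┃      ▼1234567890123          ┃   
       ┃  Clap·█·······┏━━━━━━━━━━━━━━━━━━
       ┃  Kick····█··█·┃ CalendarWidget   
       ┃   Tom·········┠──────────────────
       ┃ HiHat··█·████·┃     December 2030
       ┃ Snare█·····███┃Mo Tu We Th Fr Sa 
       ┃  Bass·····██·█┃                  
       ┃               ┃ 2  3*  4  5  6*  
       ┃               ┃ 9 10 11 12 13 14 
       ┃               ┃16 17 18 19 20 21 
       ┃               ┃23 24 25 26* 27 28
       ┗━━━━━━━━━━━━━━━┃30 31             
        ┃     [ ] helpe┃                  
        ┃   [-] views/ ┃                  
        ┗━━━━━━━━━━━━━━┃                  


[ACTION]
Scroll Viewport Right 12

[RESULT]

                                          
                                          
━━━━━━━━━━━━━━━━━━━━━━━━━━┓               
icSequencer               ┃               
──────────────────────────┨               
  ▼1234567890123          ┃               
ap·█·······┏━━━━━━━━━━━━━━━━━━━━━━━┓      
ck····█··█·┃ CalendarWidget        ┃      
om·········┠───────────────────────┨      
at··█·████·┃     December 2030     ┃      
re█·····███┃Mo Tu We Th Fr Sa Su   ┃      
ss·····██·█┃                   1   ┃      
           ┃ 2  3*  4  5  6*  7  8 ┃      
           ┃ 9 10 11 12 13 14 15   ┃      
           ┃16 17 18 19 20 21 22   ┃      
           ┃23 24 25 26* 27 28 29  ┃      
━━━━━━━━━━━┃30 31                  ┃      
  [ ] helpe┃                       ┃      
[-] views/ ┃                       ┃      
━━━━━━━━━━━┃                       ┃      


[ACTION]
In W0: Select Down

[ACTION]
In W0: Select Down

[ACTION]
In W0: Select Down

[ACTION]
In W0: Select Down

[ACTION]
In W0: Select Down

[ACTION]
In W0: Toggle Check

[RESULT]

                                          
                                          
━━━━━━━━━━━━━━━━━━━━━━━━━━┓               
icSequencer               ┃               
──────────────────────────┨               
  ▼1234567890123          ┃               
ap·█·······┏━━━━━━━━━━━━━━━━━━━━━━━┓      
ck····█··█·┃ CalendarWidget        ┃      
om·········┠───────────────────────┨      
at··█·████·┃     December 2030     ┃      
re█·····███┃Mo Tu We Th Fr Sa Su   ┃      
ss·····██·█┃                   1   ┃      
           ┃ 2  3*  4  5  6*  7  8 ┃      
           ┃ 9 10 11 12 13 14 15   ┃      
           ┃16 17 18 19 20 21 22   ┃      
           ┃23 24 25 26* 27 28 29  ┃      
━━━━━━━━━━━┃30 31                  ┃      
  [x] helpe┃                       ┃      
[-] views/ ┃                       ┃      
━━━━━━━━━━━┃                       ┃      


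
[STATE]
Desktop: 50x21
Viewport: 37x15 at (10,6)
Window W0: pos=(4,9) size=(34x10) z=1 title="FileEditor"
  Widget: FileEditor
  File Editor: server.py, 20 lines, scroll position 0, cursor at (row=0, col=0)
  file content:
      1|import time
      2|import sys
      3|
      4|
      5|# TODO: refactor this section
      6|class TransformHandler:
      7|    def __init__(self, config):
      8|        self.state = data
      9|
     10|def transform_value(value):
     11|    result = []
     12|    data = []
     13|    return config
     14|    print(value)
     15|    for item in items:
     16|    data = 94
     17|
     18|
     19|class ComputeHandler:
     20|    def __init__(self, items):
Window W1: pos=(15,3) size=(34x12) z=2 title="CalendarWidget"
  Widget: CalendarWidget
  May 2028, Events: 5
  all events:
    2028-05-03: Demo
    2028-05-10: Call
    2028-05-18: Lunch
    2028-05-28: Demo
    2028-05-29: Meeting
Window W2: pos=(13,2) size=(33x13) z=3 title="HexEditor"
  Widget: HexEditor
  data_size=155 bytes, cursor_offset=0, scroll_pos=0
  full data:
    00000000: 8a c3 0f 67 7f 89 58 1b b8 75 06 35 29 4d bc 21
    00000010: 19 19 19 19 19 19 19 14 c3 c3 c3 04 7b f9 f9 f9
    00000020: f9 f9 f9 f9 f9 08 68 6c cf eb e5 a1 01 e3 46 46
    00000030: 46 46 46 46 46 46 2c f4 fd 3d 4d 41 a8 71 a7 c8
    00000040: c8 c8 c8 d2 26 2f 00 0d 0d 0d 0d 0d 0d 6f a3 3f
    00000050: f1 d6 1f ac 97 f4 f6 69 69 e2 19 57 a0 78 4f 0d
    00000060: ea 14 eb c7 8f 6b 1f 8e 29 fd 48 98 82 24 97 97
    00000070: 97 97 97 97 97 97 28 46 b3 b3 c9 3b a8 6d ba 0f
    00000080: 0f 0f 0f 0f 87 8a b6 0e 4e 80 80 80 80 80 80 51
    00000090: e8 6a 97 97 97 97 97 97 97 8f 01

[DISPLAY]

   ┃00000010  19 19 19 19 19 19 19 ┃ 
   ┃00000020  f9 f9 f9 f9 f9 08 68 ┃ 
   ┃00000030  46 46 46 46 46 46 2c ┃ 
━━━┃00000040  c8 c8 c8 d2 26 2f 00 ┃ 
Edi┃00000050  f1 d6 1f ac 97 f4 f6 ┃ 
───┃00000060  ea 14 eb c7 8f 6b 1f ┃ 
t t┃00000070  97 97 97 97 97 97 28 ┃ 
t s┃00000080  0f 0f 0f 0f 87 8a b6 ┃ 
   ┗━━━━━━━━━━━━━━━━━━━━━━━━━━━━━━━┛━
                          ░┃         
O: refactor this section  ░┃         
 TransformHandler:        ▼┃         
━━━━━━━━━━━━━━━━━━━━━━━━━━━┛         
                                     
                                     


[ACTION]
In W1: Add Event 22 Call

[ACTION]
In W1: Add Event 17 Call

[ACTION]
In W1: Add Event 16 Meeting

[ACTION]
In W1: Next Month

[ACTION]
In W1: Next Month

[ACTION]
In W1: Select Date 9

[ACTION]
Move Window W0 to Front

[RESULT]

   ┃00000010  19 19 19 19 19 19 19 ┃ 
   ┃00000020  f9 f9 f9 f9 f9 08 68 ┃ 
   ┃00000030  46 46 46 46 46 46 2c ┃ 
━━━━━━━━━━━━━━━━━━━━━━━━━━━┓ 2f 00 ┃ 
Editor                     ┃ f4 f6 ┃ 
───────────────────────────┨ 6b 1f ┃ 
t time                    ▲┃ 97 28 ┃ 
t sys                     █┃ 8a b6 ┃ 
                          ░┃━━━━━━━┛━
                          ░┃         
O: refactor this section  ░┃         
 TransformHandler:        ▼┃         
━━━━━━━━━━━━━━━━━━━━━━━━━━━┛         
                                     
                                     


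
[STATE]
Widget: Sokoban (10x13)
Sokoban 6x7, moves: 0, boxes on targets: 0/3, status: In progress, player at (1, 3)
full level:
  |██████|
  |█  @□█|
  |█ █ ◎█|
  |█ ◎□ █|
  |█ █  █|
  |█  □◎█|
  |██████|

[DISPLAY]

██████    
█  @□█    
█ █ ◎█    
█ ◎□ █    
█ █  █    
█  □◎█    
██████    
Moves: 0  
          
          
          
          
          


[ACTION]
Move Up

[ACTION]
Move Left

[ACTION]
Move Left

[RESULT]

██████    
█@  □█    
█ █ ◎█    
█ ◎□ █    
█ █  █    
█  □◎█    
██████    
Moves: 2  
          
          
          
          
          


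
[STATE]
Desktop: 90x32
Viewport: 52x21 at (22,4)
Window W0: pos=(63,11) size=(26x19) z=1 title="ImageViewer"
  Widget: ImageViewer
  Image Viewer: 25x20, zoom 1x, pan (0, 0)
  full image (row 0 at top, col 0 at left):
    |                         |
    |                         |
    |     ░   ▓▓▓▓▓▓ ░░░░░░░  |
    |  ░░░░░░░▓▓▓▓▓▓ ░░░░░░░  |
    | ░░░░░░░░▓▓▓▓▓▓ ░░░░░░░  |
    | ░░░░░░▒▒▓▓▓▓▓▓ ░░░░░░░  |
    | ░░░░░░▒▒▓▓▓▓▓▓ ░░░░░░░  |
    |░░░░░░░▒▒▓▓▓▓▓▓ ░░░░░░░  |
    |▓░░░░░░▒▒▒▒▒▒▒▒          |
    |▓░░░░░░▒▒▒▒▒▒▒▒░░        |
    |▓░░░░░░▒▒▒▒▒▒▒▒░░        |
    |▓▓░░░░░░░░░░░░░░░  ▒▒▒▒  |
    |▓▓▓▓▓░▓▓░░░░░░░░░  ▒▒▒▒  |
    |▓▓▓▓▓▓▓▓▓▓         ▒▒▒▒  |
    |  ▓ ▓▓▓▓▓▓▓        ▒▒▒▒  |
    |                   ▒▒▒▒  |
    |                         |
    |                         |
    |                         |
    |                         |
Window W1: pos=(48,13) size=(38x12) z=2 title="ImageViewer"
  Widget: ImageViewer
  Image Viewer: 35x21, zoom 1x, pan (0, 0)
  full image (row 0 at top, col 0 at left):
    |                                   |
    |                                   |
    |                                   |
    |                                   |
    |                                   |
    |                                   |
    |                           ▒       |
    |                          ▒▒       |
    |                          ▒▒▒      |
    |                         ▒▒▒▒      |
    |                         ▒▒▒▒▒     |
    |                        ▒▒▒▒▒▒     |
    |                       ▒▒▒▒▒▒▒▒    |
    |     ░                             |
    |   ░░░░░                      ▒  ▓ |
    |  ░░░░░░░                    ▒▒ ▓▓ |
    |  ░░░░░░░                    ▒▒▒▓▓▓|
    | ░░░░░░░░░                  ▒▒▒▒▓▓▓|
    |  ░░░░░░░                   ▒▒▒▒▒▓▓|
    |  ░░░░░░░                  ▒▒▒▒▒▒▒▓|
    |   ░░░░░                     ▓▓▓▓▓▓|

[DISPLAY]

                                                    
                                                    
                                                    
                                                    
                                                    
                                                    
                                                    
                                         ┏━━━━━━━━━━
                                         ┃ ImageView
                          ┏━━━━━━━━━━━━━━━━━━━━━━━━━
                          ┃ ImageViewer             
                          ┠─────────────────────────
                          ┃                         
                          ┃                         
                          ┃                         
                          ┃                         
                          ┃                         
                          ┃                         
                          ┃                         
                          ┃                         
                          ┗━━━━━━━━━━━━━━━━━━━━━━━━━


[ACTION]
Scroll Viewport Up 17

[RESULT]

                                                    
                                                    
                                                    
                                                    
                                                    
                                                    
                                                    
                                                    
                                                    
                                                    
                                                    
                                         ┏━━━━━━━━━━
                                         ┃ ImageView
                          ┏━━━━━━━━━━━━━━━━━━━━━━━━━
                          ┃ ImageViewer             
                          ┠─────────────────────────
                          ┃                         
                          ┃                         
                          ┃                         
                          ┃                         
                          ┃                         


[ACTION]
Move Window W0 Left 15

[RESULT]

                                                    
                                                    
                                                    
                                                    
                                                    
                                                    
                                                    
                                                    
                                                    
                                                    
                                                    
                          ┏━━━━━━━━━━━━━━━━━━━━━━━━┓
                          ┃ ImageViewer            ┃
                          ┏━━━━━━━━━━━━━━━━━━━━━━━━━
                          ┃ ImageViewer             
                          ┠─────────────────────────
                          ┃                         
                          ┃                         
                          ┃                         
                          ┃                         
                          ┃                         


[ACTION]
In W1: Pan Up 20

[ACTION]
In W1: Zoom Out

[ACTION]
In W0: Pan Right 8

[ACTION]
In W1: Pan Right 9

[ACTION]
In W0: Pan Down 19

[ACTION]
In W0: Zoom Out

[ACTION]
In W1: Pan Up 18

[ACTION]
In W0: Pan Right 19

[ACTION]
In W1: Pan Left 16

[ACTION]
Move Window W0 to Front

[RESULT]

                                                    
                                                    
                                                    
                                                    
                                                    
                                                    
                                                    
                                                    
                                                    
                                                    
                                                    
                          ┏━━━━━━━━━━━━━━━━━━━━━━━━┓
                          ┃ ImageViewer            ┃
                          ┠────────────────────────┨
                          ┃                        ┃
                          ┃                        ┃
                          ┃                        ┃
                          ┃                        ┃
                          ┃                        ┃
                          ┃                        ┃
                          ┃                        ┃
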